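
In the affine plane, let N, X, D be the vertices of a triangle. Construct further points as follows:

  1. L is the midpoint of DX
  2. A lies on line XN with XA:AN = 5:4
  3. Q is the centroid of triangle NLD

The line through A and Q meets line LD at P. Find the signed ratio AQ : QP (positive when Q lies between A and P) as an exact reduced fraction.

AQ:QP = 2/3

Choose coordinates N = (0, 0), X = (1, 0), D = (0, 1).
1. L is the midpoint of DX ⇒ L = (1/2, 1/2)
2. A lies on line XN with XA:AN = 5:4 ⇒ A = (4/9, 0)
3. Q is the centroid of triangle NLD ⇒ Q = (1/6, 1/2)
line AQ meets LD at P = (-1/4, 5/4)
Q = A + t·(P−A) with t = 2/5, so AQ:QP = 2/5:3/5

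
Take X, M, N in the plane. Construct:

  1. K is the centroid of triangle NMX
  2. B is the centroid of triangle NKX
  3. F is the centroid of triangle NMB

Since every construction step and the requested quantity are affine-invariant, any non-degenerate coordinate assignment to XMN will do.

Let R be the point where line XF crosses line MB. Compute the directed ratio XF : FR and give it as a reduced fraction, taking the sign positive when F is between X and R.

XF:FR = -4

Work in coordinates with X = (0, 0), M = (1, 0), N = (0, 1).
1. K is the centroid of triangle NMX ⇒ K = (1/3, 1/3)
2. B is the centroid of triangle NKX ⇒ B = (1/9, 4/9)
3. F is the centroid of triangle NMB ⇒ F = (10/27, 13/27)
line XF meets MB at R = (5/18, 13/36)
F = X + t·(R−X) with t = 4/3, so XF:FR = 4/3:-1/3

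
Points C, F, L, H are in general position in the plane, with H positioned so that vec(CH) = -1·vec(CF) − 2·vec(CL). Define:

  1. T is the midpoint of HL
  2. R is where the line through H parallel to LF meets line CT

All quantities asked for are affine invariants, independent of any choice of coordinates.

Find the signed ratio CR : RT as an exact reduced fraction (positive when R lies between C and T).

Set C = (0, 0), F = (1, 0), L = (0, 1), H = (-1, -2); any affine frame gives the same invariant.
1. T is the midpoint of HL ⇒ T = (-1/2, -1/2)
2. R is where the line through H parallel to LF meets line CT ⇒ R = (-3/2, -3/2)
R = C + t·(T−C) with t = 3, so CR:RT = t:(1−t) = 3:-2

CR:RT = -3/2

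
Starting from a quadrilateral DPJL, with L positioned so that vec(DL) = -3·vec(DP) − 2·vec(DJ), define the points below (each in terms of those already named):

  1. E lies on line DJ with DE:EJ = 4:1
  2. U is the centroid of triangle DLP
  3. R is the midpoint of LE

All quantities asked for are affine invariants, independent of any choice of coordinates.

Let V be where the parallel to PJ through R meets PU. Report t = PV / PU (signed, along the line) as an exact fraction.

Choose coordinates D = (0, 0), P = (1, 0), J = (0, 1), L = (-3, -2).
1. E lies on line DJ with DE:EJ = 4:1 ⇒ E = (0, 4/5)
2. U is the centroid of triangle DLP ⇒ U = (-2/3, -2/3)
3. R is the midpoint of LE ⇒ R = (-3/2, -3/5)
through R parallel to PJ: direction (-1, 1); meets PU at V = (-17/14, -31/35)
V = P + t·(U−P) with t = 93/70

t = 93/70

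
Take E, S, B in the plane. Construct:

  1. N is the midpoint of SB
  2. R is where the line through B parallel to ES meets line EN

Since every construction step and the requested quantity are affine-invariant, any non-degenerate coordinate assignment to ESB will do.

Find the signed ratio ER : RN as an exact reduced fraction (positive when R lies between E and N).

ER:RN = -2

Assign E = (0, 0), S = (1, 0), B = (0, 1) — the answer is frame-independent, so this choice is without loss of generality.
1. N is the midpoint of SB ⇒ N = (1/2, 1/2)
2. R is where the line through B parallel to ES meets line EN ⇒ R = (1, 1)
R = E + t·(N−E) with t = 2, so ER:RN = t:(1−t) = 2:-1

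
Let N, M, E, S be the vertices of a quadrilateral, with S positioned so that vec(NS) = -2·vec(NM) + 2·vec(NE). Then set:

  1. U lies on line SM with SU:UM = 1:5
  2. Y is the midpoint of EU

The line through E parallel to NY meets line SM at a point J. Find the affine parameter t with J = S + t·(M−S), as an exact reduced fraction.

t = 23/30

Work in coordinates with N = (0, 0), M = (1, 0), E = (0, 1), S = (-2, 2).
1. U lies on line SM with SU:UM = 1:5 ⇒ U = (-3/2, 5/3)
2. Y is the midpoint of EU ⇒ Y = (-3/4, 4/3)
through E parallel to NY: direction (-3/4, 4/3); meets SM at J = (3/10, 7/15)
J = S + t·(M−S) with t = 23/30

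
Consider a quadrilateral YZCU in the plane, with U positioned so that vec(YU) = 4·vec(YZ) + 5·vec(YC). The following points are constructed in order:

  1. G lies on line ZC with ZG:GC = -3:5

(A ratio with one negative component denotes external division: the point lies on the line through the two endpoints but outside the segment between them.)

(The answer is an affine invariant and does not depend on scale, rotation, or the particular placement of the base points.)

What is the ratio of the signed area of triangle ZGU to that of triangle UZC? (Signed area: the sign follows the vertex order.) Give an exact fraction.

[ZGU]:[UZC] = -3/2

Work in coordinates with Y = (0, 0), Z = (1, 0), C = (0, 1), U = (4, 5).
1. G lies on line ZC with ZG:GC = -3:5 ⇒ G = (5/2, -3/2)
2·[ZGU] = 12, 2·[UZC] = -8
[ZGU]:[UZC] = 12:-8 = -3/2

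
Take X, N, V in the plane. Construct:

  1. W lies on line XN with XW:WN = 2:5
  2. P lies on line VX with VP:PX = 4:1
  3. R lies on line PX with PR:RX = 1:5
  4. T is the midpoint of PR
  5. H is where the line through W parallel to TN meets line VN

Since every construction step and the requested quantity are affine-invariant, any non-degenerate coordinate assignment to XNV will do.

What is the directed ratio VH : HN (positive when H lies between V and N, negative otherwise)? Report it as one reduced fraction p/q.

Work in coordinates with X = (0, 0), N = (1, 0), V = (0, 1).
1. W lies on line XN with XW:WN = 2:5 ⇒ W = (2/7, 0)
2. P lies on line VX with VP:PX = 4:1 ⇒ P = (0, 1/5)
3. R lies on line PX with PR:RX = 1:5 ⇒ R = (0, 1/6)
4. T is the midpoint of PR ⇒ T = (0, 11/60)
5. H is where the line through W parallel to TN meets line VN ⇒ H = (398/343, -55/343)
H = V + t·(N−V) with t = 398/343, so VH:HN = t:(1−t) = 398/343:-55/343

VH:HN = -398/55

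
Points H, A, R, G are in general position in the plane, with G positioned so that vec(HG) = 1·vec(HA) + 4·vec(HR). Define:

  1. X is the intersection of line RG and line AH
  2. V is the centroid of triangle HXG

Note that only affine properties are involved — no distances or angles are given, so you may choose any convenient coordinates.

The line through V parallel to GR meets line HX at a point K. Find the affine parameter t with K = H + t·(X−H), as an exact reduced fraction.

t = 2/3

Work in coordinates with H = (0, 0), A = (1, 0), R = (0, 1), G = (1, 4).
1. X is the intersection of line RG and line AH ⇒ X = (-1/3, 0)
2. V is the centroid of triangle HXG ⇒ V = (2/9, 4/3)
through V parallel to GR: direction (-1, -3); meets HX at K = (-2/9, 0)
K = H + t·(X−H) with t = 2/3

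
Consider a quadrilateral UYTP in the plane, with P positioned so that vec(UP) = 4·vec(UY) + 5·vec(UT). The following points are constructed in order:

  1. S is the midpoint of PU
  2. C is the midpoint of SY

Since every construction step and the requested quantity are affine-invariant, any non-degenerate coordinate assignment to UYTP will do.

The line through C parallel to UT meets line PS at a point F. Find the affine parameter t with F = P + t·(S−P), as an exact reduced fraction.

t = 5/4

Assign U = (0, 0), Y = (1, 0), T = (0, 1), P = (4, 5) — the answer is frame-independent, so this choice is without loss of generality.
1. S is the midpoint of PU ⇒ S = (2, 5/2)
2. C is the midpoint of SY ⇒ C = (3/2, 5/4)
through C parallel to UT: direction (0, 1); meets PS at F = (3/2, 15/8)
F = P + t·(S−P) with t = 5/4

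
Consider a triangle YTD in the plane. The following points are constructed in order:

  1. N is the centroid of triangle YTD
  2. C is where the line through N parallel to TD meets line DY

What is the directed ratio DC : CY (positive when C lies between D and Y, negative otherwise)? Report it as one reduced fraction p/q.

DC:CY = 1/2

Choose coordinates Y = (0, 0), T = (1, 0), D = (0, 1).
1. N is the centroid of triangle YTD ⇒ N = (1/3, 1/3)
2. C is where the line through N parallel to TD meets line DY ⇒ C = (0, 2/3)
C = D + t·(Y−D) with t = 1/3, so DC:CY = t:(1−t) = 1/3:2/3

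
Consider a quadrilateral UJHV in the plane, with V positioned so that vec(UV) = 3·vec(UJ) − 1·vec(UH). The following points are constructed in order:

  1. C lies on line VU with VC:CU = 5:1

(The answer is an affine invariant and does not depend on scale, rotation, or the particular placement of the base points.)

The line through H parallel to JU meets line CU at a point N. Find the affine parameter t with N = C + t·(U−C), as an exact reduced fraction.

t = 7

Choose coordinates U = (0, 0), J = (1, 0), H = (0, 1), V = (3, -1).
1. C lies on line VU with VC:CU = 5:1 ⇒ C = (1/2, -1/6)
through H parallel to JU: direction (-1, 0); meets CU at N = (-3, 1)
N = C + t·(U−C) with t = 7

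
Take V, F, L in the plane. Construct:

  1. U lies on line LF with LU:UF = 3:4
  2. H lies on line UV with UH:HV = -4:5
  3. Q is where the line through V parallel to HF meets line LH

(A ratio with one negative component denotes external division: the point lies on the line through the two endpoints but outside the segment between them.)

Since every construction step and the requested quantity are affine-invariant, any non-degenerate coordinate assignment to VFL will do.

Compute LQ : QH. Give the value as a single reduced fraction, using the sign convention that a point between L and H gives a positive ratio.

LQ:QH = 2/5

Work in coordinates with V = (0, 0), F = (1, 0), L = (0, 1).
1. U lies on line LF with LU:UF = 3:4 ⇒ U = (3/7, 4/7)
2. H lies on line UV with UH:HV = -4:5 ⇒ H = (15/7, 20/7)
3. Q is where the line through V parallel to HF meets line LH ⇒ Q = (30/49, 75/49)
Q = L + t·(H−L) with t = 2/7, so LQ:QH = t:(1−t) = 2/7:5/7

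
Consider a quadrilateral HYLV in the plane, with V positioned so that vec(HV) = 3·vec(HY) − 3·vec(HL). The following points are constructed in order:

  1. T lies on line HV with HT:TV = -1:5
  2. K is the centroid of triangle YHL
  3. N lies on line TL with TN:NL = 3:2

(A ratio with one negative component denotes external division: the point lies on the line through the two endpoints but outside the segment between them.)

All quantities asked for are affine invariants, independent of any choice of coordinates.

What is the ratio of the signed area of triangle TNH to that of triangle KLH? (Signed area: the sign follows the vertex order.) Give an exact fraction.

Choose coordinates H = (0, 0), Y = (1, 0), L = (0, 1), V = (3, -3).
1. T lies on line HV with HT:TV = -1:5 ⇒ T = (-3/4, 3/4)
2. K is the centroid of triangle YHL ⇒ K = (1/3, 1/3)
3. N lies on line TL with TN:NL = 3:2 ⇒ N = (-3/10, 9/10)
2·[TNH] = -9/20, 2·[KLH] = 1/3
[TNH]:[KLH] = -9/20:1/3 = -27/20

[TNH]:[KLH] = -27/20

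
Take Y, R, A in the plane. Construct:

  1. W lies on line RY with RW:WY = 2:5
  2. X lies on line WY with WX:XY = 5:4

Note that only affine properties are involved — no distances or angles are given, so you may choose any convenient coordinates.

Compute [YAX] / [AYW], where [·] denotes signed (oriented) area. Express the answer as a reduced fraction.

Set Y = (0, 0), R = (1, 0), A = (0, 1); any affine frame gives the same invariant.
1. W lies on line RY with RW:WY = 2:5 ⇒ W = (5/7, 0)
2. X lies on line WY with WX:XY = 5:4 ⇒ X = (20/63, 0)
2·[YAX] = -20/63, 2·[AYW] = 5/7
[YAX]:[AYW] = -20/63:5/7 = -4/9

[YAX]:[AYW] = -4/9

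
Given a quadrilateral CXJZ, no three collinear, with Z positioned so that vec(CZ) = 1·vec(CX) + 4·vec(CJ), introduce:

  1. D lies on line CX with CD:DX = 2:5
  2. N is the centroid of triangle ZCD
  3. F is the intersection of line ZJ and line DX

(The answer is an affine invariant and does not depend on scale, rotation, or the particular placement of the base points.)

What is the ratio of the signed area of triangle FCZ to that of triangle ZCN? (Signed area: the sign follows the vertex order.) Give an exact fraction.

Work in coordinates with C = (0, 0), X = (1, 0), J = (0, 1), Z = (1, 4).
1. D lies on line CX with CD:DX = 2:5 ⇒ D = (2/7, 0)
2. N is the centroid of triangle ZCD ⇒ N = (3/7, 4/3)
3. F is the intersection of line ZJ and line DX ⇒ F = (-1/3, 0)
2·[FCZ] = 4/3, 2·[ZCN] = 8/21
[FCZ]:[ZCN] = 4/3:8/21 = 7/2

[FCZ]:[ZCN] = 7/2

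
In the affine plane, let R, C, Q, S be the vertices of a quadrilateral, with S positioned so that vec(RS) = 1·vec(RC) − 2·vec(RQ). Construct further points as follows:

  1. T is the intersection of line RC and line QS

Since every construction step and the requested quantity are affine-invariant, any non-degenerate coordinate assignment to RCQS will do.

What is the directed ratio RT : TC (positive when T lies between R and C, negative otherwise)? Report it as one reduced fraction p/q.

RT:TC = 1/2

Choose coordinates R = (0, 0), C = (1, 0), Q = (0, 1), S = (1, -2).
1. T is the intersection of line RC and line QS ⇒ T = (1/3, 0)
T = R + t·(C−R) with t = 1/3, so RT:TC = t:(1−t) = 1/3:2/3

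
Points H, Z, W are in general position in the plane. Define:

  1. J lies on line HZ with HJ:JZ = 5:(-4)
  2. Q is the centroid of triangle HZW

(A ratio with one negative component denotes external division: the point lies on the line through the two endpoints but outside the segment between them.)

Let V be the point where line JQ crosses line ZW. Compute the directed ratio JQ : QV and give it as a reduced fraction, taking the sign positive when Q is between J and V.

Choose coordinates H = (0, 0), Z = (1, 0), W = (0, 1).
1. J lies on line HZ with HJ:JZ = 5:(-4) ⇒ J = (5, 0)
2. Q is the centroid of triangle HZW ⇒ Q = (1/3, 1/3)
line JQ meets ZW at V = (9/13, 4/13)
Q = J + t·(V−J) with t = 13/12, so JQ:QV = 13/12:-1/12

JQ:QV = -13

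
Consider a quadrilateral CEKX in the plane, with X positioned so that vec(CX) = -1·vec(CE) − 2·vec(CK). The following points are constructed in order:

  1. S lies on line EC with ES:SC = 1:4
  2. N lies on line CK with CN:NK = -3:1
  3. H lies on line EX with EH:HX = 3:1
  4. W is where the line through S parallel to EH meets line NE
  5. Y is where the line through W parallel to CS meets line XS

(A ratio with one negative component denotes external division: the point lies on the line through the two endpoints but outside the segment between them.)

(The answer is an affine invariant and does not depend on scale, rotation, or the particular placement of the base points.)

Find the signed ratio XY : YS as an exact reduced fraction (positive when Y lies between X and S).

Set C = (0, 0), E = (1, 0), K = (0, 1), X = (-1, -2); any affine frame gives the same invariant.
1. S lies on line EC with ES:SC = 1:4 ⇒ S = (4/5, 0)
2. N lies on line CK with CN:NK = -3:1 ⇒ N = (0, 3/2)
3. H lies on line EX with EH:HX = 3:1 ⇒ H = (-1/2, -3/2)
4. W is where the line through S parallel to EH meets line NE ⇒ W = (23/25, 3/25)
5. Y is where the line through W parallel to CS meets line XS ⇒ Y = (227/250, 3/25)
Y = X + t·(S−X) with t = 53/50, so XY:YS = t:(1−t) = 53/50:-3/50

XY:YS = -53/3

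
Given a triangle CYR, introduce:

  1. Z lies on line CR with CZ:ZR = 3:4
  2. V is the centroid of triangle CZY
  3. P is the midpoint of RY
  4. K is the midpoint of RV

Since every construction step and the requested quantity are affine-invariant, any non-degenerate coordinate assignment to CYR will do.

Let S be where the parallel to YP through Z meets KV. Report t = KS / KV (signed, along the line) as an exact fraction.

t = 13/11

Choose coordinates C = (0, 0), Y = (1, 0), R = (0, 1).
1. Z lies on line CR with CZ:ZR = 3:4 ⇒ Z = (0, 3/7)
2. V is the centroid of triangle CZY ⇒ V = (1/3, 1/7)
3. P is the midpoint of RY ⇒ P = (1/2, 1/2)
4. K is the midpoint of RV ⇒ K = (1/6, 4/7)
through Z parallel to YP: direction (-1/2, 1/2); meets KV at S = (4/11, 5/77)
S = K + t·(V−K) with t = 13/11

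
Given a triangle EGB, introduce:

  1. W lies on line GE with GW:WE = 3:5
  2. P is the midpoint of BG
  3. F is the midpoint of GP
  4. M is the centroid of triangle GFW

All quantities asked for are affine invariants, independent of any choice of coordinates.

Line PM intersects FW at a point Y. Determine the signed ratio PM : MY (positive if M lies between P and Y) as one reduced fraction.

Assign E = (0, 0), G = (1, 0), B = (0, 1) — the answer is frame-independent, so this choice is without loss of generality.
1. W lies on line GE with GW:WE = 3:5 ⇒ W = (5/8, 0)
2. P is the midpoint of BG ⇒ P = (1/2, 1/2)
3. F is the midpoint of GP ⇒ F = (3/4, 1/4)
4. M is the centroid of triangle GFW ⇒ M = (19/24, 1/12)
line PM meets FW at Y = (23/32, 3/16)
M = P + t·(Y−P) with t = 4/3, so PM:MY = 4/3:-1/3

PM:MY = -4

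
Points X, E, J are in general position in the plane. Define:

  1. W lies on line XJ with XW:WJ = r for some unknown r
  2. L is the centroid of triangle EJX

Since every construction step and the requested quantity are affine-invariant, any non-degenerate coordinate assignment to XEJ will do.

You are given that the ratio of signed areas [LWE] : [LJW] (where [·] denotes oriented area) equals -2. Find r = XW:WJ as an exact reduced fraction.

Choose coordinates X = (0, 0), E = (1, 0), J = (0, 1).
1. With XW:WJ = r, write λ = r/(r+1) so W = X + λ·(J−X); W is affine-linear in λ
2. L is the centroid of triangle EJX ⇒ L = (1/3, 1/3)
Every point depending on W is an affine combination of W and λ-independent points, so each such coordinate is linear in λ; the λ² term in each signed area is a multiple of (J−X)×(J−X) = 0, so 2·[LWE] and 2·[LJW] are each linear in λ. Evaluating at λ=0 and λ=1:
  2·[LWE] = -2/3·λ + 1/3,   2·[LJW] = -1/3·λ + 1/3
So [LWE]:[LJW] = (-2/3·λ + 1/3) / (-1/3·λ + 1/3). Setting this equal to -2:
  -2/3·λ + 1/3 = -2·(-1/3·λ + 1/3)  ⇒  λ = 3/4
Then r = λ/(1−λ) = (3/4)/(1/4) = 3. Check: with r = 3, W = (0, 3/4) and [LWE]:[LJW] = -2 as required.

r = 3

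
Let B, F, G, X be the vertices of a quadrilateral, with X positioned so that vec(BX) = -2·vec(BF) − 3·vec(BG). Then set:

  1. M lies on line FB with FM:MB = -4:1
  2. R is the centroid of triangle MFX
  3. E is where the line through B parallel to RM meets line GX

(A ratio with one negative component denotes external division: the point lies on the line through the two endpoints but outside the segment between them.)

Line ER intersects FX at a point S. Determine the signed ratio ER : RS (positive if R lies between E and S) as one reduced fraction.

ER:RS = 107/28

Work in coordinates with B = (0, 0), F = (1, 0), G = (0, 1), X = (-2, -3).
1. M lies on line FB with FM:MB = -4:1 ⇒ M = (-1/3, 0)
2. R is the centroid of triangle MFX ⇒ R = (-4/9, -1)
3. E is where the line through B parallel to RM meets line GX ⇒ E = (1/7, 9/7)
line ER meets FX at S = (-64/107, -171/107)
R = E + t·(S−E) with t = 107/135, so ER:RS = 107/135:28/135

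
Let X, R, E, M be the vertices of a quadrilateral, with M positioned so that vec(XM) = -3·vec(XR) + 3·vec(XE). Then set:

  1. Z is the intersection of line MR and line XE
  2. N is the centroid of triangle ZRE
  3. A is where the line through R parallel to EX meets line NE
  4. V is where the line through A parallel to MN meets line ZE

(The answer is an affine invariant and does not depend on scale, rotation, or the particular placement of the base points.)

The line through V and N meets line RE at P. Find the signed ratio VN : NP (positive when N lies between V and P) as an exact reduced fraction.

VN:NP = 53/10

Assign X = (0, 0), R = (1, 0), E = (0, 1), M = (-3, 3) — the answer is frame-independent, so this choice is without loss of generality.
1. Z is the intersection of line MR and line XE ⇒ Z = (0, 3/4)
2. N is the centroid of triangle ZRE ⇒ N = (1/3, 7/12)
3. A is where the line through R parallel to EX meets line NE ⇒ A = (1, -1/4)
4. V is where the line through A parallel to MN meets line ZE ⇒ V = (0, 19/40)
line VN meets RE at P = (21/53, 32/53)
N = V + t·(P−V) with t = 53/63, so VN:NP = 53/63:10/63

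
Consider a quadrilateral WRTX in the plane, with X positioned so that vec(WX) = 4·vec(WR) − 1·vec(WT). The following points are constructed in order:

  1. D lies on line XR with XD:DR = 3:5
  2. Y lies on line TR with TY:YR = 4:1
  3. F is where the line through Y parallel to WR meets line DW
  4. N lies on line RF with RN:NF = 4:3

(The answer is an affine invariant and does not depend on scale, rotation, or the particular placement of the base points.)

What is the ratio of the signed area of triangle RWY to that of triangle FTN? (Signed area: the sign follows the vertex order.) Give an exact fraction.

[RWY]:[FTN] = 35/129

Choose coordinates W = (0, 0), R = (1, 0), T = (0, 1), X = (4, -1).
1. D lies on line XR with XD:DR = 3:5 ⇒ D = (23/8, -5/8)
2. Y lies on line TR with TY:YR = 4:1 ⇒ Y = (4/5, 1/5)
3. F is where the line through Y parallel to WR meets line DW ⇒ F = (-23/25, 1/5)
4. N lies on line RF with RN:NF = 4:3 ⇒ N = (-17/175, 4/35)
2·[RWY] = -1/5, 2·[FTN] = -129/175
[RWY]:[FTN] = -1/5:-129/175 = 35/129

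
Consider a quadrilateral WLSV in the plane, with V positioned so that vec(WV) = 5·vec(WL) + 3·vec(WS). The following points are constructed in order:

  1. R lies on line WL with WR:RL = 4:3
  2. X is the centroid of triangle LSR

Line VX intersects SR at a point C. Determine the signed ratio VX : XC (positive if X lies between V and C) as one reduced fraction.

Choose coordinates W = (0, 0), L = (1, 0), S = (0, 1), V = (5, 3).
1. R lies on line WL with WR:RL = 4:3 ⇒ R = (4/7, 0)
2. X is the centroid of triangle LSR ⇒ X = (11/21, 1/3)
line VX meets SR at C = (184/441, 17/63)
X = V + t·(C−V) with t = 42/43, so VX:XC = 42/43:1/43

VX:XC = 42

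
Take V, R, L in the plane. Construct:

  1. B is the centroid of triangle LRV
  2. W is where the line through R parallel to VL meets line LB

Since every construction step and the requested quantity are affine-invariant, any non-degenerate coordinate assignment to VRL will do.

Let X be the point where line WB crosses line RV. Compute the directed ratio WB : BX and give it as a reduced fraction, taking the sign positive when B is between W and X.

WB:BX = -4

Choose coordinates V = (0, 0), R = (1, 0), L = (0, 1).
1. B is the centroid of triangle LRV ⇒ B = (1/3, 1/3)
2. W is where the line through R parallel to VL meets line LB ⇒ W = (1, -1)
line WB meets RV at X = (1/2, 0)
B = W + t·(X−W) with t = 4/3, so WB:BX = 4/3:-1/3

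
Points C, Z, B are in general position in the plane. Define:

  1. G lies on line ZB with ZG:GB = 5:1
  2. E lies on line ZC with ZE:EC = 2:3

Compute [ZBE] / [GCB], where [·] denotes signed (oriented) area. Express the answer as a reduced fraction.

Work in coordinates with C = (0, 0), Z = (1, 0), B = (0, 1).
1. G lies on line ZB with ZG:GB = 5:1 ⇒ G = (1/6, 5/6)
2. E lies on line ZC with ZE:EC = 2:3 ⇒ E = (3/5, 0)
2·[ZBE] = 2/5, 2·[GCB] = -1/6
[ZBE]:[GCB] = 2/5:-1/6 = -12/5

[ZBE]:[GCB] = -12/5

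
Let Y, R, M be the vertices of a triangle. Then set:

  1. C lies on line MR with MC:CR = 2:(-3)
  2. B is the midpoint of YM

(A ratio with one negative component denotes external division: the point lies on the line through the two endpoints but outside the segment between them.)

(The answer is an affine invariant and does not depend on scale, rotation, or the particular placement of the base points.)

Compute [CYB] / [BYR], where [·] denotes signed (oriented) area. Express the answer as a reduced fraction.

[CYB]:[BYR] = 2

Assign Y = (0, 0), R = (1, 0), M = (0, 1) — the answer is frame-independent, so this choice is without loss of generality.
1. C lies on line MR with MC:CR = 2:(-3) ⇒ C = (-2, 3)
2. B is the midpoint of YM ⇒ B = (0, 1/2)
2·[CYB] = 1, 2·[BYR] = 1/2
[CYB]:[BYR] = 1:1/2 = 2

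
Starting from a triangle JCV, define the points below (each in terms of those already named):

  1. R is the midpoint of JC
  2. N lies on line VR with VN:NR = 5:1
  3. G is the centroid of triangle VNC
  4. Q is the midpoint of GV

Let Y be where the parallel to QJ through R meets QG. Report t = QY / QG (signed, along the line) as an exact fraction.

t = 25/17

Choose coordinates J = (0, 0), C = (1, 0), V = (0, 1).
1. R is the midpoint of JC ⇒ R = (1/2, 0)
2. N lies on line VR with VN:NR = 5:1 ⇒ N = (5/12, 1/6)
3. G is the centroid of triangle VNC ⇒ G = (17/36, 7/18)
4. Q is the midpoint of GV ⇒ Q = (17/72, 25/36)
through R parallel to QJ: direction (-17/72, -25/36); meets QG at Y = (7/12, 25/102)
Y = Q + t·(G−Q) with t = 25/17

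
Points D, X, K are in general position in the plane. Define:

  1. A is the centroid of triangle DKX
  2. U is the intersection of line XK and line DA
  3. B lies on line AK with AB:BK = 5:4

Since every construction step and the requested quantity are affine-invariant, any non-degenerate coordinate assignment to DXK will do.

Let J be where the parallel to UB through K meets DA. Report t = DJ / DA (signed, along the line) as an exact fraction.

t = 19/10

Choose coordinates D = (0, 0), X = (1, 0), K = (0, 1).
1. A is the centroid of triangle DKX ⇒ A = (1/3, 1/3)
2. U is the intersection of line XK and line DA ⇒ U = (1/2, 1/2)
3. B lies on line AK with AB:BK = 5:4 ⇒ B = (4/27, 19/27)
through K parallel to UB: direction (-19/54, 11/54); meets DA at J = (19/30, 19/30)
J = D + t·(A−D) with t = 19/10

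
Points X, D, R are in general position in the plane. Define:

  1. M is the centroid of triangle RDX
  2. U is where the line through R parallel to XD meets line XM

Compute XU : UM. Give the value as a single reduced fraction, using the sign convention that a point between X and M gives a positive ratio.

XU:UM = -3/2

Choose coordinates X = (0, 0), D = (1, 0), R = (0, 1).
1. M is the centroid of triangle RDX ⇒ M = (1/3, 1/3)
2. U is where the line through R parallel to XD meets line XM ⇒ U = (1, 1)
U = X + t·(M−X) with t = 3, so XU:UM = t:(1−t) = 3:-2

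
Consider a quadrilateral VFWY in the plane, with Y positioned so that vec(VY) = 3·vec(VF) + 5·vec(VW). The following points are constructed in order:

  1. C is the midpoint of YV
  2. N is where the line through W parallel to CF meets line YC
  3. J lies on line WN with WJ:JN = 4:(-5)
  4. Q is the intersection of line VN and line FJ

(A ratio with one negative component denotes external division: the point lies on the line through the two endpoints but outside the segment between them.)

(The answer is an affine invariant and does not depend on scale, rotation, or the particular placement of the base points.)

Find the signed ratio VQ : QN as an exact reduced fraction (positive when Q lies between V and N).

Work in coordinates with V = (0, 0), F = (1, 0), W = (0, 1), Y = (3, 5).
1. C is the midpoint of YV ⇒ C = (3/2, 5/2)
2. N is where the line through W parallel to CF meets line YC ⇒ N = (-3/10, -1/2)
3. J lies on line WN with WJ:JN = 4:(-5) ⇒ J = (6/5, 7)
4. Q is the intersection of line VN and line FJ ⇒ Q = (21/20, 7/4)
Q = V + t·(N−V) with t = -7/2, so VQ:QN = t:(1−t) = -7/2:9/2

VQ:QN = -7/9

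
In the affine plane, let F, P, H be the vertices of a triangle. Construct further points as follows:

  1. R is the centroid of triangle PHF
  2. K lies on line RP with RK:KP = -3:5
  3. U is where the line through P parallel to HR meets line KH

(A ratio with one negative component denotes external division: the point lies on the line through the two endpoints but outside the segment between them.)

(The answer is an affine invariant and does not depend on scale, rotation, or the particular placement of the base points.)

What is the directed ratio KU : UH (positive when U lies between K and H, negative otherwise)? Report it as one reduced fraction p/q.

Set F = (0, 0), P = (1, 0), H = (0, 1); any affine frame gives the same invariant.
1. R is the centroid of triangle PHF ⇒ R = (1/3, 1/3)
2. K lies on line RP with RK:KP = -3:5 ⇒ K = (-2/3, 5/6)
3. U is where the line through P parallel to HR meets line KH ⇒ U = (4/9, 10/9)
U = K + t·(H−K) with t = 5/3, so KU:UH = t:(1−t) = 5/3:-2/3

KU:UH = -5/2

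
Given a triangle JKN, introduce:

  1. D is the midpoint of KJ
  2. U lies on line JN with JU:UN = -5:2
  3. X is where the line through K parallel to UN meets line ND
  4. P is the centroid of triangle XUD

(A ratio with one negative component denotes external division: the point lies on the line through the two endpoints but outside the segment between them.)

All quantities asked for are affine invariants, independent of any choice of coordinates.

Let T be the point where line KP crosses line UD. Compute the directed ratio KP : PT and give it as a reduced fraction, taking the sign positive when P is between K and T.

KP:PT = 13/2

Set J = (0, 0), K = (1, 0), N = (0, 1); any affine frame gives the same invariant.
1. D is the midpoint of KJ ⇒ D = (1/2, 0)
2. U lies on line JN with JU:UN = -5:2 ⇒ U = (0, 5/3)
3. X is where the line through K parallel to UN meets line ND ⇒ X = (1, -1)
4. P is the centroid of triangle XUD ⇒ P = (1/2, 2/9)
line KP meets UD at T = (11/26, 10/39)
P = K + t·(T−K) with t = 13/15, so KP:PT = 13/15:2/15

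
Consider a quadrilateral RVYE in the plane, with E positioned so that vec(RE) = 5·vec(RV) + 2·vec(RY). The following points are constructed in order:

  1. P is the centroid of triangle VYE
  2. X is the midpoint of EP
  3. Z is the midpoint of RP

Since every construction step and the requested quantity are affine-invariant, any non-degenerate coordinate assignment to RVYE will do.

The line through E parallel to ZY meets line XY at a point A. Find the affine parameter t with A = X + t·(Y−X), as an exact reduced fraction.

Work in coordinates with R = (0, 0), V = (1, 0), Y = (0, 1), E = (5, 2).
1. P is the centroid of triangle VYE ⇒ P = (2, 1)
2. X is the midpoint of EP ⇒ X = (7/2, 3/2)
3. Z is the midpoint of RP ⇒ Z = (1, 1/2)
through E parallel to ZY: direction (-1, 1/2); meets XY at A = (49/9, 16/9)
A = X + t·(Y−X) with t = -5/9

t = -5/9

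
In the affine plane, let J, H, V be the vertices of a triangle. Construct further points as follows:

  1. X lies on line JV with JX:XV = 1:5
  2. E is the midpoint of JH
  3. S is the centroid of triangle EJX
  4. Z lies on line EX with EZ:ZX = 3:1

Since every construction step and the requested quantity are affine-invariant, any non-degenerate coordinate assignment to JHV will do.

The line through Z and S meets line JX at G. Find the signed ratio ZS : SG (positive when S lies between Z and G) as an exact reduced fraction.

Work in coordinates with J = (0, 0), H = (1, 0), V = (0, 1).
1. X lies on line JV with JX:XV = 1:5 ⇒ X = (0, 1/6)
2. E is the midpoint of JH ⇒ E = (1/2, 0)
3. S is the centroid of triangle EJX ⇒ S = (1/6, 1/18)
4. Z lies on line EX with EZ:ZX = 3:1 ⇒ Z = (1/8, 1/8)
line ZS meets JX at G = (0, 1/3)
S = Z + t·(G−Z) with t = -1/3, so ZS:SG = -1/3:4/3

ZS:SG = -1/4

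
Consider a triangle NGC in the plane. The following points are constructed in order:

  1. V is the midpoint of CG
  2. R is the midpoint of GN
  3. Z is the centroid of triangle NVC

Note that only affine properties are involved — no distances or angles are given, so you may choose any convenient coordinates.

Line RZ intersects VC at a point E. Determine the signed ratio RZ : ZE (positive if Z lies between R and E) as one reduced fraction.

Work in coordinates with N = (0, 0), G = (1, 0), C = (0, 1).
1. V is the midpoint of CG ⇒ V = (1/2, 1/2)
2. R is the midpoint of GN ⇒ R = (1/2, 0)
3. Z is the centroid of triangle NVC ⇒ Z = (1/6, 1/2)
line RZ meets VC at E = (-1/2, 3/2)
Z = R + t·(E−R) with t = 1/3, so RZ:ZE = 1/3:2/3

RZ:ZE = 1/2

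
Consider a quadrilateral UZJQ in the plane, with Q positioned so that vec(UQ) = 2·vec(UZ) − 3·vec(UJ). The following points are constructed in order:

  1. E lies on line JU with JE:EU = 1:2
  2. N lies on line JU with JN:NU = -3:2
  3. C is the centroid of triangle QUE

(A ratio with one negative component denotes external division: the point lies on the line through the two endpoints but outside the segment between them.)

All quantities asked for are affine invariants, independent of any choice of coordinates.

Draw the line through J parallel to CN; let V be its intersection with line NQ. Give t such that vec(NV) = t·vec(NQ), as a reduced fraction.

t = -9/14

Set U = (0, 0), Z = (1, 0), J = (0, 1), Q = (2, -3); any affine frame gives the same invariant.
1. E lies on line JU with JE:EU = 1:2 ⇒ E = (0, 2/3)
2. N lies on line JU with JN:NU = -3:2 ⇒ N = (0, -2)
3. C is the centroid of triangle QUE ⇒ C = (2/3, -7/9)
through J parallel to CN: direction (-2/3, -11/9); meets NQ at V = (-9/7, -19/14)
V = N + t·(Q−N) with t = -9/14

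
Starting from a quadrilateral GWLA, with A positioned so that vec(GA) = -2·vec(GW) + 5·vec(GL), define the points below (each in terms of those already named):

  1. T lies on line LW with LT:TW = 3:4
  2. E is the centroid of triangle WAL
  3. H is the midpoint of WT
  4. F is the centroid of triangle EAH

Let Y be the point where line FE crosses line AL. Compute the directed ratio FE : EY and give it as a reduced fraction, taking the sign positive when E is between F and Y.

Assign G = (0, 0), W = (1, 0), L = (0, 1), A = (-2, 5) — the answer is frame-independent, so this choice is without loss of generality.
1. T lies on line LW with LT:TW = 3:4 ⇒ T = (3/7, 4/7)
2. E is the centroid of triangle WAL ⇒ E = (-1/3, 2)
3. H is the midpoint of WT ⇒ H = (5/7, 2/7)
4. F is the centroid of triangle EAH ⇒ F = (-34/63, 17/7)
line FE meets AL at Y = (4, -7)
E = F + t·(Y−F) with t = 1/22, so FE:EY = 1/22:21/22

FE:EY = 1/21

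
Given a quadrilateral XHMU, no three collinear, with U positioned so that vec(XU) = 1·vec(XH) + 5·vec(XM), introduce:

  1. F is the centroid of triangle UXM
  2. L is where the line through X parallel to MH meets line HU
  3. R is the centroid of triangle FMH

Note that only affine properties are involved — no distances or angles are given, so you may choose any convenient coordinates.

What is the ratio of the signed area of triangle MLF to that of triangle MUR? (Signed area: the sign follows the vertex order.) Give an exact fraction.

[MLF]:[MUR] = -15/16

Work in coordinates with X = (0, 0), H = (1, 0), M = (0, 1), U = (1, 5).
1. F is the centroid of triangle UXM ⇒ F = (1/3, 2)
2. L is where the line through X parallel to MH meets line HU ⇒ L = (1, -1)
3. R is the centroid of triangle FMH ⇒ R = (4/9, 1)
2·[MLF] = 5/3, 2·[MUR] = -16/9
[MLF]:[MUR] = 5/3:-16/9 = -15/16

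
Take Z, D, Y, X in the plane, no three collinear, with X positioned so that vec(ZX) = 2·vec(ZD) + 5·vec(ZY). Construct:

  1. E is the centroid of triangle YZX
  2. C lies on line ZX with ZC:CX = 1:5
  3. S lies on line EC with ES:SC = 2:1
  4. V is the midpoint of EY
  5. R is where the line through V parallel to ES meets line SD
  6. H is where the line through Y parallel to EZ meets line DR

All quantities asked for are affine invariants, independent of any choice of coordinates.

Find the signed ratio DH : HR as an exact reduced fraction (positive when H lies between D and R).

Choose coordinates Z = (0, 0), D = (1, 0), Y = (0, 1), X = (2, 5).
1. E is the centroid of triangle YZX ⇒ E = (2/3, 2)
2. C lies on line ZX with ZC:CX = 1:5 ⇒ C = (1/3, 5/6)
3. S lies on line EC with ES:SC = 2:1 ⇒ S = (4/9, 11/9)
4. V is the midpoint of EY ⇒ V = (1/3, 3/2)
5. R is where the line through V parallel to ES meets line SD ⇒ R = (56/171, 253/171)
6. H is where the line through Y parallel to EZ meets line DR ⇒ H = (3/13, 22/13)
H = D + t·(R−D) with t = 342/299, so DH:HR = t:(1−t) = 342/299:-43/299

DH:HR = -342/43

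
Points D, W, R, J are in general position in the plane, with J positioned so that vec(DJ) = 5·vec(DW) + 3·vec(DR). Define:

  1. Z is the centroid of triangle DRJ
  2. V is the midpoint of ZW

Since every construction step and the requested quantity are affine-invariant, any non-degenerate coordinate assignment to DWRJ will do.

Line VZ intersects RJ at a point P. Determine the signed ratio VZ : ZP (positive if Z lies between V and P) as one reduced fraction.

VZ:ZP = 8/5

Set D = (0, 0), W = (1, 0), R = (0, 1), J = (5, 3); any affine frame gives the same invariant.
1. Z is the centroid of triangle DRJ ⇒ Z = (5/3, 4/3)
2. V is the midpoint of ZW ⇒ V = (4/3, 2/3)
line VZ meets RJ at P = (15/8, 7/4)
Z = V + t·(P−V) with t = 8/13, so VZ:ZP = 8/13:5/13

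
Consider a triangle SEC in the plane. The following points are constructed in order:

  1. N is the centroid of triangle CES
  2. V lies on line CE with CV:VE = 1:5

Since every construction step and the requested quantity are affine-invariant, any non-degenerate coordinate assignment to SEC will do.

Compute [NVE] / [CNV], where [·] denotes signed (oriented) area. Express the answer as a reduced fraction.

Choose coordinates S = (0, 0), E = (1, 0), C = (0, 1).
1. N is the centroid of triangle CES ⇒ N = (1/3, 1/3)
2. V lies on line CE with CV:VE = 1:5 ⇒ V = (1/6, 5/6)
2·[NVE] = -5/18, 2·[CNV] = 1/18
[NVE]:[CNV] = -5/18:1/18 = -5

[NVE]:[CNV] = -5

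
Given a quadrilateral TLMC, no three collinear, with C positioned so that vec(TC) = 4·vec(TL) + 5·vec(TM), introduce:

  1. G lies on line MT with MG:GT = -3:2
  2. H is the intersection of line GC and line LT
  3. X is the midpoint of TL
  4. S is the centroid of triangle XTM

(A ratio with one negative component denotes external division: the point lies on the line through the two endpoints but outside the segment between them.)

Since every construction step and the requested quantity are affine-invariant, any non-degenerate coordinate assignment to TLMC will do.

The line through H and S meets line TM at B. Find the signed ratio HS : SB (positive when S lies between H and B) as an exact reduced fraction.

Assign T = (0, 0), L = (1, 0), M = (0, 1), C = (4, 5) — the answer is frame-independent, so this choice is without loss of generality.
1. G lies on line MT with MG:GT = -3:2 ⇒ G = (0, -2)
2. H is the intersection of line GC and line LT ⇒ H = (8/7, 0)
3. X is the midpoint of TL ⇒ X = (1/2, 0)
4. S is the centroid of triangle XTM ⇒ S = (1/6, 1/3)
line HS meets TM at B = (0, 16/41)
S = H + t·(B−H) with t = 41/48, so HS:SB = 41/48:7/48

HS:SB = 41/7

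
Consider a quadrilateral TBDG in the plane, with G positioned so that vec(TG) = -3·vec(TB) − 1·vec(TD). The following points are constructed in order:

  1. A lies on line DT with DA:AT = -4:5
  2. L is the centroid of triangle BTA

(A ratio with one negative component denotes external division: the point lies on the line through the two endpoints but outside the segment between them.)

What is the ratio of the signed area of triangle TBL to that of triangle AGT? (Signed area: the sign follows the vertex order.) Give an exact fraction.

Assign T = (0, 0), B = (1, 0), D = (0, 1), G = (-3, -1) — the answer is frame-independent, so this choice is without loss of generality.
1. A lies on line DT with DA:AT = -4:5 ⇒ A = (0, 5)
2. L is the centroid of triangle BTA ⇒ L = (1/3, 5/3)
2·[TBL] = 5/3, 2·[AGT] = 15
[TBL]:[AGT] = 5/3:15 = 1/9

[TBL]:[AGT] = 1/9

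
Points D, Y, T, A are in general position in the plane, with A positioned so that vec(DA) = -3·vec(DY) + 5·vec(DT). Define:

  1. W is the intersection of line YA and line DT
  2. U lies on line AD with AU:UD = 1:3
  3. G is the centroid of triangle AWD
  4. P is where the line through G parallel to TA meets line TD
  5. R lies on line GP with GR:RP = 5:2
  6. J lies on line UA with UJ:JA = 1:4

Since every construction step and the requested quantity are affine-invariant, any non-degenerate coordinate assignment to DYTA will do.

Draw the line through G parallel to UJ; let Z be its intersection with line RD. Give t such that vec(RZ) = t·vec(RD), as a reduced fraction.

Assign D = (0, 0), Y = (1, 0), T = (0, 1), A = (-3, 5) — the answer is frame-independent, so this choice is without loss of generality.
1. W is the intersection of line YA and line DT ⇒ W = (0, 5/4)
2. U lies on line AD with AU:UD = 1:3 ⇒ U = (-9/4, 15/4)
3. G is the centroid of triangle AWD ⇒ G = (-1, 25/12)
4. P is where the line through G parallel to TA meets line TD ⇒ P = (0, 3/4)
5. R lies on line GP with GR:RP = 5:2 ⇒ R = (-2/7, 95/84)
6. J lies on line UA with UJ:JA = 1:4 ⇒ J = (-12/5, 4)
through G parallel to UJ: direction (-3/20, 1/4); meets RD at Z = (-2/11, 95/132)
Z = R + t·(D−R) with t = 4/11

t = 4/11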